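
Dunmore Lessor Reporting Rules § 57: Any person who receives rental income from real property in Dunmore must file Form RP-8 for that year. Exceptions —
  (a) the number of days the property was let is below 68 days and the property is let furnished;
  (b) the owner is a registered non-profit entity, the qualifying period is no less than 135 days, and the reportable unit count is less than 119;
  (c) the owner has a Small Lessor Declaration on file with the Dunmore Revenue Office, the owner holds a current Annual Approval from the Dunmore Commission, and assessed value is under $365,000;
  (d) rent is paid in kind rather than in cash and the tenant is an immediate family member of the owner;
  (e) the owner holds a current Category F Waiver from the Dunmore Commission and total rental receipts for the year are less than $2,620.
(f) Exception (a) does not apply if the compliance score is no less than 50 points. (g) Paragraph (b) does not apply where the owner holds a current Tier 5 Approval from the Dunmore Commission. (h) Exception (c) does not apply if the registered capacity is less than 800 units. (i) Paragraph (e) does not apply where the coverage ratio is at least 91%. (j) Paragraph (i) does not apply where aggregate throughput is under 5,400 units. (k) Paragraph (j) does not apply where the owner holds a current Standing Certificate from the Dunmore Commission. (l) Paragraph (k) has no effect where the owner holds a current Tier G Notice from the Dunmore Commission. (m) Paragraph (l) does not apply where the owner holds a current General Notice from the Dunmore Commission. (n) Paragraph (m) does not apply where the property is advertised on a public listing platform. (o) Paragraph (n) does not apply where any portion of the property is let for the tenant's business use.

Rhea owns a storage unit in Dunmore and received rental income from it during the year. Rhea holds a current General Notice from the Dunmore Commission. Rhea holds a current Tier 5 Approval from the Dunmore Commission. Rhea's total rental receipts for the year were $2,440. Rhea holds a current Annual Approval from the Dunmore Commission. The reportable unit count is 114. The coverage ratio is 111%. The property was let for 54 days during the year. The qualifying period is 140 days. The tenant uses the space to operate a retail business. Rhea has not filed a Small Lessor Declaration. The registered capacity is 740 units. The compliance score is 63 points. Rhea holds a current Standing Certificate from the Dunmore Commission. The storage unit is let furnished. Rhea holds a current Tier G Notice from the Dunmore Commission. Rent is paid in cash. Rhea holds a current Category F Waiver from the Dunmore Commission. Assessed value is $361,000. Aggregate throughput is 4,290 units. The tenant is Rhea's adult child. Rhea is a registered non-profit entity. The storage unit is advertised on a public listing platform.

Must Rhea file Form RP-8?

Exception (a)'s conditions are all satisfied: the number of days the property was let is 54 days, below the 68 days limit; the property is let furnished. However, paragraph (f) must be considered: (f) is engaged — the compliance score is 63 points, meeting the 50 points threshold. So (a) is unavailable.
All of (b)'s requirements are met (Rhea is a registered non-profit; the qualifying period is 140 days, meeting the 135 days threshold; the reportable unit count is 114, less than the 119 limit). However, paragraph (g) must be considered: (g) operates — a current Tier 5 Approval is held. So (b) is unavailable.
Exception (c) requires that the owner has a Small Lessor Declaration on file with the Dunmore Revenue Office; but no Small Lessor Declaration is on file, so (c) is unavailable.
Exception (d) fails — rent is paid in cash.
Exception (e)'s conditions are all satisfied: a current Category F Waiver is held; total rental receipts for the year are $2,440, less than the $2,620 limit. However, paragraphs (i)–(o) must be considered: (i) operates against (e): the coverage ratio is 111%, meeting the 91% threshold. (j) applies (aggregate throughput is 4,290 units, under the 5,400 units limit), but is overridden by (k): (k) operates against (j): a current Standing Certificate is held. (l) applies (a current Tier G Notice is held), but yields to (m): (m) applies — a current General Notice is held. (n) would limit (m) — the property is publicly advertised — but (o) sets (n) aside: (o) operates against (n): the space is let for business use. (e) is therefore removed.
None of the exceptions is available; § 57 applies in full.

Yes — Rhea must file Form RP-8.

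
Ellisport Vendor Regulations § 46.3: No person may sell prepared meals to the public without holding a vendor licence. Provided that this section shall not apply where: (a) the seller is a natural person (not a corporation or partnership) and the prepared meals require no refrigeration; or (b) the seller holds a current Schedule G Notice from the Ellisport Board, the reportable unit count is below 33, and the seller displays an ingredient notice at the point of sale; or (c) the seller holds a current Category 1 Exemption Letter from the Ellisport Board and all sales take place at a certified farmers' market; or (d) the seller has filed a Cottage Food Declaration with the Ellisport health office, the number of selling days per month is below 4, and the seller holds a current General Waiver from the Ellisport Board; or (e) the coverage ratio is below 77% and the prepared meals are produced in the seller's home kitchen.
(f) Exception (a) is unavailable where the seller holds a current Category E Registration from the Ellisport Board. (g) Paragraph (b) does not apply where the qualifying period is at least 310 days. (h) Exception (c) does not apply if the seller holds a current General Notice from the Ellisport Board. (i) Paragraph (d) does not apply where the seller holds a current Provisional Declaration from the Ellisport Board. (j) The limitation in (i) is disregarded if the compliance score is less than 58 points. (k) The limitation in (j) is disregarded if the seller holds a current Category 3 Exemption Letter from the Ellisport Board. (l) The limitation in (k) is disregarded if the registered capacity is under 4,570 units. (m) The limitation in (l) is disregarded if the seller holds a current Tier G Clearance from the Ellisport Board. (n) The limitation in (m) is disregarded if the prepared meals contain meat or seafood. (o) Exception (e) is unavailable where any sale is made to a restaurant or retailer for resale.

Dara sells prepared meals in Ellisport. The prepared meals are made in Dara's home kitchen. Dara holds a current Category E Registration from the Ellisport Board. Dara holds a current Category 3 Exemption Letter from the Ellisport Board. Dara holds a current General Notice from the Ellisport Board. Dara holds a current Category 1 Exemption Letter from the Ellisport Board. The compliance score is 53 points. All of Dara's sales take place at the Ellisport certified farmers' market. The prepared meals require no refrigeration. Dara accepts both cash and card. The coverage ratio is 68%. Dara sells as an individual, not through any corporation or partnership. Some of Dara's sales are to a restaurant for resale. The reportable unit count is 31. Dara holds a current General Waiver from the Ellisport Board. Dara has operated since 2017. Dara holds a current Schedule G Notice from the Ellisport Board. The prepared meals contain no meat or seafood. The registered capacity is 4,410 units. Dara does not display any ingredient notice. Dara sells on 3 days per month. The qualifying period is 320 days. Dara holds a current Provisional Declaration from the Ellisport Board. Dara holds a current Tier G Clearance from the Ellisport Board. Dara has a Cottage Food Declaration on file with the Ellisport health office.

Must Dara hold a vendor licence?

Exception (a): the seller is a natural person; the prepared meals are shelf-stable — every condition holds. Turning to paragraph (f): (f) operates against (a): a current Category E Registration is held. So (a) is unavailable.
Exception (b) does not apply: no ingredient notice is displayed.
All of (c)'s requirements are met (a current Category 1 Exemption Letter is held; all sales are at a certified farmers' market). Turning to paragraph (h): (h) applies — a current General Notice is held. (c) is therefore removed.
Exception (d) is satisfied on its face — a Cottage Food Declaration is on file; the number of selling days per month is 3, below the 4 limit; a current General Waiver is held. But applying paragraphs (i)–(n): (i) is triggered — a current Provisional Declaration is held. (j) is engaged (the compliance score is 53 points, less than the 58 points limit), but is itself disapplied by (k): (k) applies — a current Category 3 Exemption Letter is held. (l) is engaged (the registered capacity is 4,410 units, under the 4,570 units limit), but is itself disapplied by (m): (m) operates against (l): a current Tier G Clearance is held. (n) does not operate here (the prepared meals contain no meat or seafood), so (m) stands. Exception (d) does not apply.
Exception (e): the coverage ratio is 68%, below the 77% limit; the prepared meals are home-kitchen produced — every condition holds. However, paragraph (o) must be considered: (o) is triggered — some sales are to a restaurant for resale. So (e) is unavailable.
No exception displaces § 46.3.

Yes — Dara must hold a vendor licence.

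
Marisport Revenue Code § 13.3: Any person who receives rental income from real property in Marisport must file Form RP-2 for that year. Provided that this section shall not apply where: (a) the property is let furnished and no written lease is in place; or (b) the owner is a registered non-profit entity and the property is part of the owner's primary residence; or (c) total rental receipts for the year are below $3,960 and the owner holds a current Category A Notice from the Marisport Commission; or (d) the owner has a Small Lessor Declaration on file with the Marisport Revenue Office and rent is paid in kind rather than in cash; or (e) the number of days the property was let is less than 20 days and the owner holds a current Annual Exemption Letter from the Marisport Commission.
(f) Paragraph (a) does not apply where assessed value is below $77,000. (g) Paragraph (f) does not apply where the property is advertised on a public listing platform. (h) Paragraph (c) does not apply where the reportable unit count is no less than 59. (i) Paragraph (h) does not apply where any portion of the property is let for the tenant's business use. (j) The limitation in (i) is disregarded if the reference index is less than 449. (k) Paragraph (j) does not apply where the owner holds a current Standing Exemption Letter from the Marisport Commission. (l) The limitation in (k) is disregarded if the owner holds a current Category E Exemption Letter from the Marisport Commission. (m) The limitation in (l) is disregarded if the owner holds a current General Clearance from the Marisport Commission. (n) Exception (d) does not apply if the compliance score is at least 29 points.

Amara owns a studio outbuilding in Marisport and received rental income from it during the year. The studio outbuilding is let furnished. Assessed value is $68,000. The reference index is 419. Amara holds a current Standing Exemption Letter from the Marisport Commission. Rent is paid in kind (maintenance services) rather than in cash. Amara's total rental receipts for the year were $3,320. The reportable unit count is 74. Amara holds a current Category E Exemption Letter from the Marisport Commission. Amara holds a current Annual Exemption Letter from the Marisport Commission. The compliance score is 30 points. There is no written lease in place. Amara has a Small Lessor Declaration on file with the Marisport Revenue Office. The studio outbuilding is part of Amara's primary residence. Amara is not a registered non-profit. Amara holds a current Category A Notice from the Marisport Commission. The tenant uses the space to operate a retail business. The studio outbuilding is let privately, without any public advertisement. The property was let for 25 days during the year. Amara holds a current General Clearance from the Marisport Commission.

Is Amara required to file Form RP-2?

No — exception (c) applies; Amara is not required to file Form RP-2.

Exception (a) is satisfied on its face — the property is let furnished; there is no written lease. But applying paragraphs (f)–(g): (f) applies — assessed value is $68,000, below the $77,000 limit. (g), which would lift (f), does not operate here — the property is let privately without advertisement. So (a) is unavailable.
Exception (b) does not apply: Amara is not a registered non-profit.
Exception (c): total rental receipts for the year are $3,320, below the $3,960 limit; a current Category A Notice is held — every condition holds. Applying paragraphs (h)–(m): (h) would limit (c) — the reportable unit count is 74, meeting the 59 threshold — but (i) sets (h) aside: (i) operates against (h): the space is let for business use. (j) would limit (i) — the reference index is 419, less than the 449 limit — but (k) sets (j) aside: (k) applies — a current Standing Exemption Letter is held. (l) would limit (k) — a current Category E Exemption Letter is held — but (m) sets (l) aside: (m) operates against (l): a current General Clearance is held. (c) remains available.
Exception (d)'s conditions are all satisfied: a Small Lessor Declaration is on file; rent is paid in kind. But applying paragraph (n): (n) applies — the compliance score is 30 points, meeting the 29 points threshold. (d) is therefore removed.
Exception (e) requires that the number of days the property was let is less than 20 days; but the number of days the property was let is 25 days, not less than 20 days, so (e) is unavailable.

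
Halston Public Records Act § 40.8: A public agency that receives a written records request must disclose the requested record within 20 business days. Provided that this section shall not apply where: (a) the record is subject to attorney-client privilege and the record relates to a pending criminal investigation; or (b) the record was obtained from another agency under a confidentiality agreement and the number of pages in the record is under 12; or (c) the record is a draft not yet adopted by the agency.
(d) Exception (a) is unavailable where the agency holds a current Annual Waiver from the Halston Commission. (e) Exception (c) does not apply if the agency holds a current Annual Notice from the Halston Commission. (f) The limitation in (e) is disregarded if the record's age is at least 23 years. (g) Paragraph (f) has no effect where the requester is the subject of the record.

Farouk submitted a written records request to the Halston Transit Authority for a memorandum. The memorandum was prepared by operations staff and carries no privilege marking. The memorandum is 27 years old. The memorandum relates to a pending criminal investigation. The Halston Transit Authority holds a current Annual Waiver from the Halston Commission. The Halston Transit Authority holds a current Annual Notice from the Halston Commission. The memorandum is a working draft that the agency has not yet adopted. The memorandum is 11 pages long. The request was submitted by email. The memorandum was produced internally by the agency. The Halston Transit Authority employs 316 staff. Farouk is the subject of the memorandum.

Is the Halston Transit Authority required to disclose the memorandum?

Exception (a) fails — the memorandum carries no privilege marking.
Exception (b) fails — the memorandum was produced internally.
Exception (c)'s conditions are all satisfied: the memorandum is an unadopted draft. But applying paragraphs (e)–(g): (e) operates — a current Annual Notice is held. (f) is triggered (the record's age is 27 years, meeting the 23 years threshold), but yields to (g): (g) operates against (f): Farouk is the subject of the memorandum. Exception (c) does not apply.
Every exception is unavailable, so the rule governs.

Yes — the Halston Transit Authority must disclose the memorandum.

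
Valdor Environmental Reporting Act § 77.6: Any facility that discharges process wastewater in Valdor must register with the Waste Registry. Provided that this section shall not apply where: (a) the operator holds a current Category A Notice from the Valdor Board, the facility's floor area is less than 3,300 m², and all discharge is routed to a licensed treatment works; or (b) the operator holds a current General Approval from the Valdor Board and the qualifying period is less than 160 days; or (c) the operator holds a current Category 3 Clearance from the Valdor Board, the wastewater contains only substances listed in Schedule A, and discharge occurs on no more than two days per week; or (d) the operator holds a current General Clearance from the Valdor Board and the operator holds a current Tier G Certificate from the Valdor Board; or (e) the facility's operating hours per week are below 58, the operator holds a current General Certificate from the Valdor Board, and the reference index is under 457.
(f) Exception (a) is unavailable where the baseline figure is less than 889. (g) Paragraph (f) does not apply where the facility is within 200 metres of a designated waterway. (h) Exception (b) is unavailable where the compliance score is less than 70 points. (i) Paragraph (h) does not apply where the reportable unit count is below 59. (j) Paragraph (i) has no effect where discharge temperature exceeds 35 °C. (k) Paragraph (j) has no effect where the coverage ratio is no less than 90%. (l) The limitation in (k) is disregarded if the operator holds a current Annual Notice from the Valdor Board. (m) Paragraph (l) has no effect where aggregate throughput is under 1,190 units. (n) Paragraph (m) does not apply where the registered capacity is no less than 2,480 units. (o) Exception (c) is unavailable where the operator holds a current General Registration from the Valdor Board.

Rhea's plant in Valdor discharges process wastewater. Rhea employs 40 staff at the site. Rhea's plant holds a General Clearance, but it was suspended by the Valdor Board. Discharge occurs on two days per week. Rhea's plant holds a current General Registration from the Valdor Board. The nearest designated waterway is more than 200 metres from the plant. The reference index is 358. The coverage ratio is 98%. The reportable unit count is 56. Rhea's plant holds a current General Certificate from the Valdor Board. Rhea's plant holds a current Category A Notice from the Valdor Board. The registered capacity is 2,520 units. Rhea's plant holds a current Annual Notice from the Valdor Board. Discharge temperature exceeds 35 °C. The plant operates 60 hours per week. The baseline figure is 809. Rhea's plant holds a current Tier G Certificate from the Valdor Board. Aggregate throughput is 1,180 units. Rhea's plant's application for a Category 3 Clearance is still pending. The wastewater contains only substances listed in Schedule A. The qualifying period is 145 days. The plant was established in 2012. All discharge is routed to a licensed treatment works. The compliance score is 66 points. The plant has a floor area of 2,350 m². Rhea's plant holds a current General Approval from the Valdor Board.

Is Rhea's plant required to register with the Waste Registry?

Exception (a) is satisfied on its face — a current Category A Notice is held; the facility's floor area is 2,350 m², less than the 3,300 m² limit; discharge is routed to a licensed treatment works. However, paragraphs (f)–(g) must be considered: (f) operates against (a): the baseline figure is 809, less than the 889 limit. (g) does not operate here (the plant is more than 200 m from any designated waterway), so (f) stands. Exception (a) does not apply.
Exception (b): a current General Approval is held; the qualifying period is 145 days, less than the 160 days limit — every condition holds. Turning to paragraphs (h)–(n): (h) operates against (b): the compliance score is 66 points, less than the 70 points limit. (i) would limit (h) — the reportable unit count is 56, below the 59 limit — but (j) sets (i) aside: (j) applies — discharge temperature exceeds 35 °C. (k) operates (the coverage ratio is 98%, meeting the 90% threshold), but is overridden by (l): (l) operates against (k): a current Annual Notice is held. (m) is triggered (aggregate throughput is 1,180 units, under the 1,190 units limit), but is set aside by (n): (n) operates against (m): the registered capacity is 2,520 units, meeting the 2,480 units threshold. Exception (b) does not apply.
Exception (c) requires that the operator holds a current Category 3 Clearance from the Valdor Board; but there is no Category 3 Clearance in force, so (c) is unavailable.
Exception (d) does not apply: no current General Clearance is held.
Exception (e) fails — the facility's operating hours per week are 60, not below 58.
None of the exceptions is available; § 77.6 applies in full.

Yes — Rhea's plant must register with the Waste Registry.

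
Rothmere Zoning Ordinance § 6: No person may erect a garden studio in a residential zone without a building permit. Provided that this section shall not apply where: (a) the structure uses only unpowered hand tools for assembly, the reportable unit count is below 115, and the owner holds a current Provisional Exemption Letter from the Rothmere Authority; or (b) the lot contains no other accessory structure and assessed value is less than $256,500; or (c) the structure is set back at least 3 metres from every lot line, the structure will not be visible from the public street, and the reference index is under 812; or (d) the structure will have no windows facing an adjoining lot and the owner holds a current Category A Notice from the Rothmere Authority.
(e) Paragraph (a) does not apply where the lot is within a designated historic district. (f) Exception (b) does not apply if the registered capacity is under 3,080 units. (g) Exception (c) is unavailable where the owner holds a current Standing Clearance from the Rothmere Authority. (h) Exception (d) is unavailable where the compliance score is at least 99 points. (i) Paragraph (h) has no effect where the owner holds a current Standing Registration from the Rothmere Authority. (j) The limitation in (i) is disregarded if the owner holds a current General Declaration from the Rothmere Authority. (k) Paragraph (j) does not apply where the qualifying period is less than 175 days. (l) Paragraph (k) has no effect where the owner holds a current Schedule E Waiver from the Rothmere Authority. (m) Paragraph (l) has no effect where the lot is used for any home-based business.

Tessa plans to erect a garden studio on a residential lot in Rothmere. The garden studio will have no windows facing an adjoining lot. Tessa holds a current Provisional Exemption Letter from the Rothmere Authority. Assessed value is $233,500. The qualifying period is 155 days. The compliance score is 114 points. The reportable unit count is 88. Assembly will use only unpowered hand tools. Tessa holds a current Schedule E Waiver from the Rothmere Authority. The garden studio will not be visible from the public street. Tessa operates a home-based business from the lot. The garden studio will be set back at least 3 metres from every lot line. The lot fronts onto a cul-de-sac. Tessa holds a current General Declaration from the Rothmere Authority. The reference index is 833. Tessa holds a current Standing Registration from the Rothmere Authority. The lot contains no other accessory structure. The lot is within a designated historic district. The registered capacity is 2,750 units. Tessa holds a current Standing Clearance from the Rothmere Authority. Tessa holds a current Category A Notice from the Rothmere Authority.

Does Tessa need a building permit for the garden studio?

No — exception (d) applies; Tessa does not need a building permit.

Exception (a): assembly uses only hand tools; the reportable unit count is 88, below the 115 limit; a current Provisional Exemption Letter is held — every condition holds. But: (e) operates against (a): the lot is in a historic district. Exception (a) does not apply.
Exception (b) is satisfied on its face — the lot has no other accessory structure; assessed value is $233,500, less than the $256,500 limit. But applying paragraph (f): (f) applies — the registered capacity is 2,750 units, under the 3,080 units limit. So (b) is unavailable.
Exception (c) does not apply: the reference index is 833, not under 812.
Exception (d): no windows face an adjoining lot; a current Category A Notice is held — every condition holds. Under paragraphs (h)–(m): (h) applies (the compliance score is 114 points, meeting the 99 points threshold), but is overridden by (i): (i) operates against (h): a current Standing Registration is held. (j) is engaged (a current General Declaration is held), but is displaced by (k): (k) operates against (j): the qualifying period is 155 days, less than the 175 days limit. (l) is triggered (a current Schedule E Waiver is held), but yields to (m): (m) operates against (l): a home-based business operates on the lot. (d) remains available.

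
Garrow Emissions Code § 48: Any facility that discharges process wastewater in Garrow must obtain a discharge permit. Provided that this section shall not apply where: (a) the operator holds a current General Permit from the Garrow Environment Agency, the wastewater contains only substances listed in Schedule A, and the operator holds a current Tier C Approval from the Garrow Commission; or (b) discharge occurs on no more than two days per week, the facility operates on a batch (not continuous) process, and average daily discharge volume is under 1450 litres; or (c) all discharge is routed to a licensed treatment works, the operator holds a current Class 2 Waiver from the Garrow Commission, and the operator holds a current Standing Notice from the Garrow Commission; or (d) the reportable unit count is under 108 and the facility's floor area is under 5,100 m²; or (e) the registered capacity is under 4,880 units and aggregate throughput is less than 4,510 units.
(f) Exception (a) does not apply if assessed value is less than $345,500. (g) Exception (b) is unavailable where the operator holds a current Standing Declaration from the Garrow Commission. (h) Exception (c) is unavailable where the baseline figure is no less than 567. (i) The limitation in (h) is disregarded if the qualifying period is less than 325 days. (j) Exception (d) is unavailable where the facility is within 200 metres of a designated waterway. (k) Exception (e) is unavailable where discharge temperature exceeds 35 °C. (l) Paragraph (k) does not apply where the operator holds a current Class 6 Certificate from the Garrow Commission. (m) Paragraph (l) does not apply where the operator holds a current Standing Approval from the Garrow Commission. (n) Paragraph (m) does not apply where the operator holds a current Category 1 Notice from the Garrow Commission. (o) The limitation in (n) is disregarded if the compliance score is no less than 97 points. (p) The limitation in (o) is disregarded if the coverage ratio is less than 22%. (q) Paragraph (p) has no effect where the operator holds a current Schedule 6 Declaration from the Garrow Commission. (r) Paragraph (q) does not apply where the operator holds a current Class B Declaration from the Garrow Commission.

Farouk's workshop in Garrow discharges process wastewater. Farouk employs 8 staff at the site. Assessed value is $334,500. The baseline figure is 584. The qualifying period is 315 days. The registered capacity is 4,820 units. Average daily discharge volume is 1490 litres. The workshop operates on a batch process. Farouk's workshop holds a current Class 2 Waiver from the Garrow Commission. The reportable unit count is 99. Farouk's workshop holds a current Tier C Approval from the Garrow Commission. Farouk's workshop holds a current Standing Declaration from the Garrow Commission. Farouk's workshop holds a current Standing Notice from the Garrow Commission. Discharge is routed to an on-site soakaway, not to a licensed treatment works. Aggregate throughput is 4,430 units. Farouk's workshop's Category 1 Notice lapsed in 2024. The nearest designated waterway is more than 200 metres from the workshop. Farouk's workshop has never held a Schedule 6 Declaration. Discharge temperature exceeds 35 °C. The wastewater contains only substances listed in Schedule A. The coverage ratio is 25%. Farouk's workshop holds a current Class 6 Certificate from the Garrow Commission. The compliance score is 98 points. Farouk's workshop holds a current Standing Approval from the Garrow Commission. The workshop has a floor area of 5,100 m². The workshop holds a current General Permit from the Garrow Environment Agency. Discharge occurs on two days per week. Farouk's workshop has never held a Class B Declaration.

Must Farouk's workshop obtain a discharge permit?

Exception (a)'s conditions are all satisfied: a current General Permit is held; the wastewater is Schedule-A-only; a current Tier C Approval is held. However, paragraph (f) must be considered: (f) operates — assessed value is $334,500, less than the $345,500 limit. (a) is therefore removed.
Exception (b) does not apply: average daily discharge volume is 1490 litres, not under 1450 litres.
Exception (c) requires that all discharge is routed to a licensed treatment works; but discharge is not routed to a licensed treatment works, so (c) is unavailable.
Exception (d) requires that the facility's floor area is under 5,100 m²; but the facility's floor area is 5,100 m², not under 5,100 m², so (d) is unavailable.
Exception (e)'s conditions are all satisfied: the registered capacity is 4,820 units, under the 4,880 units limit; aggregate throughput is 4,430 units, less than the 4,510 units limit. Turning to paragraphs (k)–(r): (k) operates against (e): discharge temperature exceeds 35 °C. (l) would limit (k) — a current Class 6 Certificate is held — but (m) sets (l) aside: (m) operates against (l): a current Standing Approval is held. (n) does not operate here (there is no Category 1 Notice in force), so (m) stands. Exception (e) does not apply.
No exception displaces § 48.

Yes — Farouk's workshop must obtain a discharge permit.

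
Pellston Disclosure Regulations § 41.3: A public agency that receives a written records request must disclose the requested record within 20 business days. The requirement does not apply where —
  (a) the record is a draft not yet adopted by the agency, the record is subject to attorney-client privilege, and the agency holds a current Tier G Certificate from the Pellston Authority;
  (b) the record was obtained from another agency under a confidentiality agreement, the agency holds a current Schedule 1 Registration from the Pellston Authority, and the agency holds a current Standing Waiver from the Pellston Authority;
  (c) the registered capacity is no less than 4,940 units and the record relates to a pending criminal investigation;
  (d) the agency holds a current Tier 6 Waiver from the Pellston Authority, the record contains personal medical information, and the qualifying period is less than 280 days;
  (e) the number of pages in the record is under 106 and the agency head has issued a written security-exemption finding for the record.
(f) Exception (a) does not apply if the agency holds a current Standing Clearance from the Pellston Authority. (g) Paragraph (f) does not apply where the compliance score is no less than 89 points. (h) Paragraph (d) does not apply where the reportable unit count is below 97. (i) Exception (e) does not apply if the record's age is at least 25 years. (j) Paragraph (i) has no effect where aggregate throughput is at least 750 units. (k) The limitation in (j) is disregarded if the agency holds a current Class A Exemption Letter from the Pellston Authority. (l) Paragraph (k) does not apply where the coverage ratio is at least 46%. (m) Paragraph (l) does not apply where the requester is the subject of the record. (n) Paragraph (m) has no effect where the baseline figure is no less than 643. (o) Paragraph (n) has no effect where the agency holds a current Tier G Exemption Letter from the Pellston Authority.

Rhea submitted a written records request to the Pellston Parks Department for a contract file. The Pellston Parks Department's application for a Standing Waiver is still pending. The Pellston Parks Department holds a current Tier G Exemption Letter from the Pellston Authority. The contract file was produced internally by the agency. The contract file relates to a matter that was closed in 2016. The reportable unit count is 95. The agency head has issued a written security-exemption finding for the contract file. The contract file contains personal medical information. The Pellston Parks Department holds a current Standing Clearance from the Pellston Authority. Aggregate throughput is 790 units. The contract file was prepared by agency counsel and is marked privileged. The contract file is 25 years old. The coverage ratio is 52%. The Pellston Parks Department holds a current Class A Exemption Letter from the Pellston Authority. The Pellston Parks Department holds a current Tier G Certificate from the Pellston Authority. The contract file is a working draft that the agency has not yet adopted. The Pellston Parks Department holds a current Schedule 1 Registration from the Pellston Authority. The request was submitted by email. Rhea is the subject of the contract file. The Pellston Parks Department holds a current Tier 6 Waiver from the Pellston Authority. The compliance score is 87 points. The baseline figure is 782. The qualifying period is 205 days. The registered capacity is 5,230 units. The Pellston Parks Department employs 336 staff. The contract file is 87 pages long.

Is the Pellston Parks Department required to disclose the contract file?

Yes — the Pellston Parks Department must disclose the contract file.

Exception (a): the contract file is an unadopted draft; the contract file is privileged; a current Tier G Certificate is held — every condition holds. Turning to paragraphs (f)–(g): (f) is triggered — a current Standing Clearance is held. (g) is not engaged (the compliance score is 87 points, short of 89 points), so (f) stands. So (a) is unavailable.
Exception (b) does not apply: the contract file was produced internally.
Exception (c) does not apply: the contract file relates to a closed matter.
Exception (d) is satisfied on its face — a current Tier 6 Waiver is held; the contract file contains personal medical information; the qualifying period is 205 days, less than the 280 days limit. But applying paragraph (h): (h) operates against (d): the reportable unit count is 95, below the 97 limit. (d) is therefore removed.
All of (e)'s requirements are met (the number of pages in the record is 87, under the 106 limit; a written security-exemption finding has been issued). But applying paragraphs (i)–(o): (i) is engaged — the record's age is 25 years, meeting the 25 years threshold. (j) is triggered (aggregate throughput is 790 units, meeting the 750 units threshold), but is overridden by (k): (k) operates against (j): a current Class A Exemption Letter is held. (l) would limit (k) — the coverage ratio is 52%, meeting the 46% threshold — but (m) sets (l) aside: (m) applies — Rhea is the subject of the contract file. (n) applies (the baseline figure is 782, meeting the 643 threshold), but is itself disapplied by (o): (o) operates against (n): a current Tier G Exemption Letter is held. Exception (e) does not apply.
Every exception is unavailable, so the rule governs.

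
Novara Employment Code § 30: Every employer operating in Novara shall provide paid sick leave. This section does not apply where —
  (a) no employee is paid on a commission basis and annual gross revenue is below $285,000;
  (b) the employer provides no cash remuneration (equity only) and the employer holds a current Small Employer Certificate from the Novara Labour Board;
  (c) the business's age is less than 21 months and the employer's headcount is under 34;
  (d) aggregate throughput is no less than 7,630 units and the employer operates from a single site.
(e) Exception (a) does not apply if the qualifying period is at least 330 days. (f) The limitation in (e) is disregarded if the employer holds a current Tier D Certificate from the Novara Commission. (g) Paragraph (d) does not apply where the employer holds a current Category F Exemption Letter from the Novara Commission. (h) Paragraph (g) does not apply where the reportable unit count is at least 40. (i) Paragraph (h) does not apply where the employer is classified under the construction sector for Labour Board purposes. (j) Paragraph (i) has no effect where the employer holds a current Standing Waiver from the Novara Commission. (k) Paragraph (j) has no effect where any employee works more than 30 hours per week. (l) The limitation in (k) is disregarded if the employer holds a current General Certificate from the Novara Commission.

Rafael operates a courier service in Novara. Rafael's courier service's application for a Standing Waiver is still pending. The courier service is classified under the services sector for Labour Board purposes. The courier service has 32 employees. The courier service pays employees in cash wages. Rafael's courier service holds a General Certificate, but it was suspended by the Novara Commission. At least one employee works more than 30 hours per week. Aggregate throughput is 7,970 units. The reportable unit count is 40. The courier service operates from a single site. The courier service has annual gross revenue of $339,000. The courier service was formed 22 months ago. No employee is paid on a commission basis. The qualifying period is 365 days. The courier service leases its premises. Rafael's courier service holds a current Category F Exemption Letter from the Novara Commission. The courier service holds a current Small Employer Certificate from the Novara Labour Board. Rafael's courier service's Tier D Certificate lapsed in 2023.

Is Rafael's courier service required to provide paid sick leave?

Exception (a) does not apply: annual gross revenue is $339,000, not below $285,000.
Exception (b) fails — employees are paid cash wages.
Exception (c) requires that the business's age is less than 21 months; but the business's age is 22 months, not less than 21 months, so (c) is unavailable.
Exception (d): aggregate throughput is 7,970 units, meeting the 7,630 units threshold; the employer operates from a single site — every condition holds. Applying paragraphs (g)–(l): (g) applies (a current Category F Exemption Letter is held), but yields to (h): (h) operates against (g): the reportable unit count is 40, meeting the 40 threshold. (i), which would lift (h), is inapplicable — the courier service is classified under the services sector. Exception (d) stands.

No — exception (d) applies; Rafael's courier service is not required to provide paid sick leave.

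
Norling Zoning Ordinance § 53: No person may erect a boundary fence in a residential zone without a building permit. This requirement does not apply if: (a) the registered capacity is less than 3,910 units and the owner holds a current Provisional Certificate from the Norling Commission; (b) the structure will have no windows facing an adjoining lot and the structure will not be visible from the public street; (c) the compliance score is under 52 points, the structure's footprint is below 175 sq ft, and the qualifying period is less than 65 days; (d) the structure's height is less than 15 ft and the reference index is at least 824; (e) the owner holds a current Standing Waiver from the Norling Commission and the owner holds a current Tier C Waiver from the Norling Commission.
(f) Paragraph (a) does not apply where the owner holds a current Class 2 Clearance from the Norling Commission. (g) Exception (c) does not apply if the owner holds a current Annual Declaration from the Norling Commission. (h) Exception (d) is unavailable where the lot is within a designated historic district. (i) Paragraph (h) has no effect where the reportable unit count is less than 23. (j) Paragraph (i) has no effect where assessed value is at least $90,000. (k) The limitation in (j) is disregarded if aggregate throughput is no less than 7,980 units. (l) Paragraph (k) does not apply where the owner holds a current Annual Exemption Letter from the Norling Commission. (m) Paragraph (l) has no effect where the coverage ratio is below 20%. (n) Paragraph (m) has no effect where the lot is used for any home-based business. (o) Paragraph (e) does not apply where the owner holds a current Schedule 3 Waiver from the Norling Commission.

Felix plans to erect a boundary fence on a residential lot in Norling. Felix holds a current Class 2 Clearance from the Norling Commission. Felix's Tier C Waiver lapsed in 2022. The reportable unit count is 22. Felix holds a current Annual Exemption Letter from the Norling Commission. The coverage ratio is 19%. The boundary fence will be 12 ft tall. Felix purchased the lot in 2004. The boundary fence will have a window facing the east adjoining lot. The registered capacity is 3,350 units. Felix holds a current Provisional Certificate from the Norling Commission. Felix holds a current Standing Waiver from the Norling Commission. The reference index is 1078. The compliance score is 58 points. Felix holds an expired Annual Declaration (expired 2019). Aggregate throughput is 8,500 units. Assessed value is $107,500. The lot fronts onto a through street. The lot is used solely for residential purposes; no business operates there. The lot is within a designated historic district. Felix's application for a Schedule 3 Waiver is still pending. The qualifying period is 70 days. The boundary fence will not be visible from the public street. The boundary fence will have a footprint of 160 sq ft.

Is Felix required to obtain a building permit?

Exception (a)'s conditions are all satisfied: the registered capacity is 3,350 units, less than the 3,910 units limit; a current Provisional Certificate is held. But: (f) operates against (a): a current Class 2 Clearance is held. So (a) is unavailable.
Exception (b) fails — a window faces an adjoining lot.
Exception (c) fails — the compliance score is 58 points, not under 52 points.
Exception (d) is satisfied on its face — the structure's height is 12 ft, less than the 15 ft limit; the reference index is 1,078, meeting the 824 threshold. Considering the limiting provisions: (h) would limit (d) — the lot is in a historic district — but (i) sets (h) aside: (i) operates against (h): the reportable unit count is 22, less than the 23 limit. (j) is engaged (assessed value is $107,500, meeting the $90,000 threshold), but is itself disapplied by (k): (k) operates against (j): aggregate throughput is 8,500 units, meeting the 7,980 units threshold. (l) would limit (k) — a current Annual Exemption Letter is held — but (m) sets (l) aside: (m) is engaged — the coverage ratio is 19%, below the 20% limit. (n) does not operate here (the lot is solely residential), so (m) stands. (d) remains available.
Exception (e) requires that the owner holds a current Tier C Waiver from the Norling Commission; but no current Tier C Waiver is held, so (e) is unavailable.

No — exception (d) applies; Felix does not need a building permit.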